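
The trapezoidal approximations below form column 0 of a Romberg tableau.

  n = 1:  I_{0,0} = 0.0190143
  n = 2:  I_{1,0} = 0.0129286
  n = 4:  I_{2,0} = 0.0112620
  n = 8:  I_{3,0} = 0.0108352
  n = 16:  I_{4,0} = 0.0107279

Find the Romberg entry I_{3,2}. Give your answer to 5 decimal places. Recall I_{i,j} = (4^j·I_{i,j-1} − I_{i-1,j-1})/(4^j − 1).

0.01069

I_{2,1} = 0.0112620 + (0.0112620 − 0.0129286)/3 = 0.0107065
I_{3,1} = 0.0108352 + (0.0108352 − 0.0112620)/3 = 0.0106929
I_{3,2} = (16·0.0106929 − 0.0107065) / 15 = 0.0106920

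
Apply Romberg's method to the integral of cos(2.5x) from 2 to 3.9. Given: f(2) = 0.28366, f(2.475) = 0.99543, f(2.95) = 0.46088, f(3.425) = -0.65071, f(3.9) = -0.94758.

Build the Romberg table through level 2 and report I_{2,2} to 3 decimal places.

0.252

I_{0,0} (trapezoid, 1 panel, h=1.9000): -0.63072
I_{1,0} (trapezoid, 2 panels, h=0.9500): 0.12247
I_{2,0} (trapezoid, 4 panels, h=0.4750): 0.22498
I_{1,1} = 0.12247 + (0.12247 − (-0.63072))/3 = 0.37353
I_{2,1} = 0.22498 + (0.22498 − 0.12247)/3 = 0.25915
I_{2,2} = 0.25915 + (0.25915 − 0.37353)/15 = 0.25152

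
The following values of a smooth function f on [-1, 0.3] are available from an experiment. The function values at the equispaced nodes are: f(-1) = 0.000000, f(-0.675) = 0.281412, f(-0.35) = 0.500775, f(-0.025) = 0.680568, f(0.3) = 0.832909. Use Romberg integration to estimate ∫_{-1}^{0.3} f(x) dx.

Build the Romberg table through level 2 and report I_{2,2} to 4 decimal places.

0.6157

I_{0,0} (trapezoid, 1 panel, h=1.3000): 0.541391
I_{1,0} (trapezoid, 2 panels, h=0.6500): 0.596199
I_{2,0} (trapezoid, 4 panels, h=0.3250): 0.610743
I_{1,1} = 0.596199 + (0.596199 − 0.541391)/3 = 0.614468
I_{2,1} = 0.610743 + (0.610743 − 0.596199)/3 = 0.615591
I_{2,2} = 0.615591 + (0.615591 − 0.614468)/15 = 0.615666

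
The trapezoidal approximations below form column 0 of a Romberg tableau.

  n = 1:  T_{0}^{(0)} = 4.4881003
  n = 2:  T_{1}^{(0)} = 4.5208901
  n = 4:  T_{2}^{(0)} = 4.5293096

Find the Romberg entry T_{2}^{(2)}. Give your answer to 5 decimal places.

Richardson extrapolation on the trapezoidal column (denominator 4−1=3):
T_{1}^{(1)} = (4·4.5208901 − 4.4881003) / 3 = 4.5318200
T_{2}^{(1)} = 4.5293096 + (4.5293096 − 4.5208901)/3 = 4.5321161
T_{2}^{(2)} = 4.5321161 + (4.5321161 − 4.5318200)/15 = 4.5321358

4.53214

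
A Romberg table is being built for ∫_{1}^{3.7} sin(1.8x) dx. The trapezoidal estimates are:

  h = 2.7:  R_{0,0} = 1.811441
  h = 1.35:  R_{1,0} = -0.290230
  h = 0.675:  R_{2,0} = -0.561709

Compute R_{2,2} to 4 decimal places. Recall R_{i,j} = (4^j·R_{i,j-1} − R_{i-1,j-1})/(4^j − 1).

Richardson extrapolation on the trapezoidal column (denominator 4−1=3):
R_{1,1} = (4·(-0.290230) − 1.811441) / 3 = -0.990787
R_{2,1} = (4·(-0.561709) − (-0.290230)) / 3 = -0.652202
R_{2,2} = -0.652202 + (-0.652202 − (-0.990787))/15 = -0.629630

-0.6296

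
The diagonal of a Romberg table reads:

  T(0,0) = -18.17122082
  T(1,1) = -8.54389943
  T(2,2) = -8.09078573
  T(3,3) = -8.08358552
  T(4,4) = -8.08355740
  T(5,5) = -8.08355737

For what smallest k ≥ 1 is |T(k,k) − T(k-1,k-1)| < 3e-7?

k = 5

|T(1,1) − T(0,0)| = 9.62732139 ≥ 3e-7
|T(2,2) − T(1,1)| = 0.45311370 ≥ 3e-7
|T(3,3) − T(2,2)| = 0.00720021 ≥ 3e-7
|T(4,4) − T(3,3)| = 0.00002812 ≥ 3e-7
|T(5,5) − T(4,4)| = 0.00000003 < 3e-7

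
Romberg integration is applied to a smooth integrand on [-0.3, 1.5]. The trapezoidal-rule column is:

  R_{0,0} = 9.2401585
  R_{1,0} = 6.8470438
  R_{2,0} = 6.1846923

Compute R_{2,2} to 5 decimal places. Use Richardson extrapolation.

Richardson extrapolation on the trapezoidal column (denominator 4−1=3):
R_{1,1} = 6.8470438 + (6.8470438 − 9.2401585)/3 = 6.0493389
R_{2,1} = 6.1846923 + (6.1846923 − 6.8470438)/3 = 5.9639085
R_{2,2} = 5.9639085 + (5.9639085 − 6.0493389)/15 = 5.9582131
(Column j=1 coincides with Simpson's rule on the same nodes.)

5.95821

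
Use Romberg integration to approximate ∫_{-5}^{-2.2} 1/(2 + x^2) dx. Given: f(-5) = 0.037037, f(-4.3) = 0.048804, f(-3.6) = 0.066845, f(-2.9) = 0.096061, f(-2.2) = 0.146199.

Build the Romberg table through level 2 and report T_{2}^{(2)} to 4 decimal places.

0.2091

T_{0}^{(0)} (trapezoid, 1 panel, h=2.8000): 0.256530
T_{1}^{(0)} (trapezoid, 2 panels, h=1.4000): 0.221848
T_{2}^{(0)} (trapezoid, 4 panels, h=0.7000): 0.212330
T_{1}^{(1)} = 0.221848 + (0.221848 − 0.256530)/3 = 0.210287
T_{2}^{(1)} = 0.212330 + (0.212330 − 0.221848)/3 = 0.209157
T_{2}^{(2)} = 0.209157 + (0.209157 − 0.210287)/15 = 0.209082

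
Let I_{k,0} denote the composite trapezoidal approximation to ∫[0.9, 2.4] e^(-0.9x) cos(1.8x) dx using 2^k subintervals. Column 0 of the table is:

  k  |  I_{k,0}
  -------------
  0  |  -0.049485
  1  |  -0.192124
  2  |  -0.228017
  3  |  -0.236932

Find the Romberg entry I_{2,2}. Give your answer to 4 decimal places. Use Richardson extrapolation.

-0.2400

I_{1,1} = (4·(-0.192124) − (-0.049485)) / 3 = -0.239670
I_{2,1} = (4·(-0.228017) − (-0.192124)) / 3 = -0.239981
I_{2,2} = (16·(-0.239981) − (-0.239670)) / 15 = -0.240002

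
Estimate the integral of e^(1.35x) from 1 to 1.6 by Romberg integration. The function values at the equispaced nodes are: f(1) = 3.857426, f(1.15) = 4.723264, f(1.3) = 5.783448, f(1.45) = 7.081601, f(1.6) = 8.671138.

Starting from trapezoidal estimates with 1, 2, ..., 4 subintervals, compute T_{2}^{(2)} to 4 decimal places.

3.5657

T_{0}^{(0)} (trapezoid, 1 panel, h=0.6000): 3.758569
T_{1}^{(0)} (trapezoid, 2 panels, h=0.3000): 3.614319
T_{2}^{(0)} (trapezoid, 4 panels, h=0.1500): 3.577889
T_{1}^{(1)} = 3.614319 + (3.614319 − 3.758569)/3 = 3.566236
T_{2}^{(1)} = 3.577889 + (3.577889 − 3.614319)/3 = 3.565746
T_{2}^{(2)} = 3.565746 + (3.565746 − 3.566236)/15 = 3.565713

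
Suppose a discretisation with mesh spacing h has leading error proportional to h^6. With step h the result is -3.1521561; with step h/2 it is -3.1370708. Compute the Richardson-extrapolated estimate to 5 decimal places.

The leading error scales as h^6; refining by a factor of 2 reduces it by 2^6 = 64.
Extrapolated value = (64·A(h/2) − A(h)) / (64 − 1)
= (64·(-3.1370708) − (-3.1521561)) / 63
= -197.6203751 / 63 = -3.1368314

-3.13683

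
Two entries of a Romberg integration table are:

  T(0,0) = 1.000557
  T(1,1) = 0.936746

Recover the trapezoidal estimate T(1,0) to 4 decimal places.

0.9527

From T(1,1) = (4·T(1,0) − T(0,0))/3, solve for T(1,0):
4·T(1,0) = 3·0.936746 + 1.000557 = 3.810795
T(1,0) = 0.952699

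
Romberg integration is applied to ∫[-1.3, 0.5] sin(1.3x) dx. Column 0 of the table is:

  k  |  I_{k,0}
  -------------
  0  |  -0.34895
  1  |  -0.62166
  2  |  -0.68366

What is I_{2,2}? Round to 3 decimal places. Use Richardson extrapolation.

-0.704

Richardson extrapolation on the trapezoidal column (denominator 4−1=3):
I_{1,1} = -0.62166 + (-0.62166 − (-0.34895))/3 = -0.71256
I_{2,1} = -0.68366 + (-0.68366 − (-0.62166))/3 = -0.70433
I_{2,2} = (16·(-0.70433) − (-0.71256)) / 15 = -0.70378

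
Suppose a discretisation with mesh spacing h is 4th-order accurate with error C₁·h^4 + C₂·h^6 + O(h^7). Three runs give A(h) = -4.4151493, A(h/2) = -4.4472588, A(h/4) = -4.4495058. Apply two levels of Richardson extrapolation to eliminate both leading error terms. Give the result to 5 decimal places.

First eliminate the h^4 term (factor 2^4 = 16):
  B₁ = (16·(-4.4472588) − (-4.4151493))/15 = -4.4493994
  B₂ = (16·(-4.4495058) − (-4.4472588))/15 = -4.4496556
Then eliminate the h^6 term (factor 2^6 = 64):
  (64·(-4.4496556) − (-4.4493994))/63 = -4.4496597

-4.44966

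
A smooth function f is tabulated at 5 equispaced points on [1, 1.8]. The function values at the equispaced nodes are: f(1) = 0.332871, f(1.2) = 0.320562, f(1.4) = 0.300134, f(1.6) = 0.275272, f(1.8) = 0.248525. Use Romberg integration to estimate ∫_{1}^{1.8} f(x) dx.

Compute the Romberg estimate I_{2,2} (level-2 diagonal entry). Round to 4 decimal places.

0.2377

I_{0,0} (trapezoid, 1 panel, h=0.8000): 0.232558
I_{1,0} (trapezoid, 2 panels, h=0.4000): 0.236333
I_{2,0} (trapezoid, 4 panels, h=0.2000): 0.237333
I_{1,1} = 0.236333 + (0.236333 − 0.232558)/3 = 0.237591
I_{2,1} = 0.237333 + (0.237333 − 0.236333)/3 = 0.237666
I_{2,2} = 0.237666 + (0.237666 − 0.237591)/15 = 0.237671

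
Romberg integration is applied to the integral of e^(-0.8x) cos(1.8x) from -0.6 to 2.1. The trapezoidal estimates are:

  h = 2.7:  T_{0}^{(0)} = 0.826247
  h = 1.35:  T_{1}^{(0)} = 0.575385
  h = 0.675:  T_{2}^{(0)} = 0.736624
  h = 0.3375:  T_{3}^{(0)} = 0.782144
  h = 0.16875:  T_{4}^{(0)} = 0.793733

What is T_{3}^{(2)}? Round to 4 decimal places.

0.7978

T_{2}^{(1)} = (4·0.736624 − 0.575385) / 3 = 0.790370
T_{3}^{(1)} = 0.782144 + (0.782144 − 0.736624)/3 = 0.797317
T_{3}^{(2)} = 0.797317 + (0.797317 − 0.790370)/15 = 0.797780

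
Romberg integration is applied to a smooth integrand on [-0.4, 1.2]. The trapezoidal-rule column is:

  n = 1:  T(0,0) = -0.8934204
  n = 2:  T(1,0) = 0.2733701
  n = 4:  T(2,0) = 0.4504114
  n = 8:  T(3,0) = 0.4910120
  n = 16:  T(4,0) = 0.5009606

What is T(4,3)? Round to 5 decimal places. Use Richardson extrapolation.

Richardson extrapolation on the trapezoidal column (denominator 4−1=3):
T(2,1) = (4·0.4504114 − 0.2733701) / 3 = 0.5094252
T(3,1) = (4·0.4910120 − 0.4504114) / 3 = 0.5045455
T(4,1) = (4·0.5009606 − 0.4910120) / 3 = 0.5042768
T(3,2) = 0.5045455 + (0.5045455 − 0.5094252)/15 = 0.5042202
T(4,2) = (16·0.5042768 − 0.5045455) / 15 = 0.5042589
T(4,3) = 0.5042589 + (0.5042589 − 0.5042202)/63 = 0.5042595

0.50426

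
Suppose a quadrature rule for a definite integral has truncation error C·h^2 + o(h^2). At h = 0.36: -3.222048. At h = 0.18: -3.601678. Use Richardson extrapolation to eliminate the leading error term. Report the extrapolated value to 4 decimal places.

-3.7282

Extrapolated value = (4·A(h/2) − A(h)) / (4 − 1)
= (4·(-3.601678) − (-3.222048)) / 3
= -11.184664 / 3 = -3.728221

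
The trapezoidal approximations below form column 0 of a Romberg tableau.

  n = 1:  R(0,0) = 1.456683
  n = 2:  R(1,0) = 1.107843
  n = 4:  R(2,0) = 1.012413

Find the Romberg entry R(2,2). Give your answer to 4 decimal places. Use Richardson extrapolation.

Richardson extrapolation on the trapezoidal column (denominator 4−1=3):
R(1,1) = (4·1.107843 − 1.456683) / 3 = 0.991563
R(2,1) = 1.012413 + (1.012413 − 1.107843)/3 = 0.980603
R(2,2) = (16·0.980603 − 0.991563) / 15 = 0.979872

0.9799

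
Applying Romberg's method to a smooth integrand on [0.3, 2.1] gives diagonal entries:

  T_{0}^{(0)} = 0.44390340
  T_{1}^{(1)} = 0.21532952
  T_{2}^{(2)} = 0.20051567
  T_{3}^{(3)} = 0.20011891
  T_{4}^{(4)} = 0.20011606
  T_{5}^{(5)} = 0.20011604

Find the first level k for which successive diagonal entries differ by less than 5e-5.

k = 4

|T_{1}^{(1)} − T_{0}^{(0)}| = 0.22857388 ≥ 5e-5
|T_{2}^{(2)} − T_{1}^{(1)}| = 0.01481385 ≥ 5e-5
|T_{3}^{(3)} − T_{2}^{(2)}| = 0.00039676 ≥ 5e-5
|T_{4}^{(4)} − T_{3}^{(3)}| = 0.00000285 < 5e-5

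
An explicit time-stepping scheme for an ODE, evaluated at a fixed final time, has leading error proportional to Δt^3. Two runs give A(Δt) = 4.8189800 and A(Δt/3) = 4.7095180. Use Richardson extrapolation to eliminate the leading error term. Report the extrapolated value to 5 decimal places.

Extrapolated value = (27·A(Δt/3) − A(Δt)) / (27 − 1)
= (27·4.7095180 − 4.8189800) / 26
= 122.3380060 / 26 = 4.7053079

4.70531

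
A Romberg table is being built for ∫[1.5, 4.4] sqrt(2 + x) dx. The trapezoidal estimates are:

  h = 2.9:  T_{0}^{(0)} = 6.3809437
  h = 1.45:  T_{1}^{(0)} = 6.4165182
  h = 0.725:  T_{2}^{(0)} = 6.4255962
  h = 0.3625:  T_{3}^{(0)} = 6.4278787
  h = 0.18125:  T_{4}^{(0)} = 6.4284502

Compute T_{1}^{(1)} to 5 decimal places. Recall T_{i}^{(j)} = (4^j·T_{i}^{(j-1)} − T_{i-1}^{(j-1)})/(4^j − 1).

Richardson extrapolation on the trapezoidal column (denominator 4−1=3):
T_{1}^{(1)} = (4·6.4165182 − 6.3809437) / 3 = 6.4283764

6.42838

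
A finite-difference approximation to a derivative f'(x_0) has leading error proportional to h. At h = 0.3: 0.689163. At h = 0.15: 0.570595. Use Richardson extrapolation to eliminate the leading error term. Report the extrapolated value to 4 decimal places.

Extrapolated value = (2·A(h/2) − A(h)) / (2 − 1)
= (2·0.570595 − 0.689163) / 1
= 0.452027 / 1 = 0.452027

0.4520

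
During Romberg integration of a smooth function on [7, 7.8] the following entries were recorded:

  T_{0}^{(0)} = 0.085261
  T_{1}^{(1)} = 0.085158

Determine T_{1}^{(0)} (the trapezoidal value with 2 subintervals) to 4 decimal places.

From T_{1}^{(1)} = (4·T_{1}^{(0)} − T_{0}^{(0)})/3, solve for T_{1}^{(0)}:
4·T_{1}^{(0)} = 3·0.085158 + 0.085261 = 0.340735
T_{1}^{(0)} = 0.085184

0.0852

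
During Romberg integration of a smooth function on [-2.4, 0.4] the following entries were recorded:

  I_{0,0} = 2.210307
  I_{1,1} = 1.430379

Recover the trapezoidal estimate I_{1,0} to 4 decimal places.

From I_{1,1} = (4·I_{1,0} − I_{0,0})/3, solve for I_{1,0}:
4·I_{1,0} = 3·1.430379 + 2.210307 = 6.501444
I_{1,0} = 1.625361

1.6254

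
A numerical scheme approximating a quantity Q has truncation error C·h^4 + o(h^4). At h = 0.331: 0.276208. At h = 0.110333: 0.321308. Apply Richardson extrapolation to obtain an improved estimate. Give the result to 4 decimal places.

Extrapolated value = (81·A(h/3) − A(h)) / (81 − 1)
= (81·0.321308 − 0.276208) / 80
= 25.749740 / 80 = 0.321872

0.3219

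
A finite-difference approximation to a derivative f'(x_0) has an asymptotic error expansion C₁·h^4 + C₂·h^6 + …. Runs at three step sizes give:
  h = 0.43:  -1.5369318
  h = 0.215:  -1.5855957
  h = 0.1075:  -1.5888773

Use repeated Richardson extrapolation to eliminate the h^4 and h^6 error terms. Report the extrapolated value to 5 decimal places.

First eliminate the h^4 term (factor 2^4 = 16):
  B₁ = (16·(-1.5855957) − (-1.5369318))/15 = -1.5888400
  B₂ = (16·(-1.5888773) − (-1.5855957))/15 = -1.5890961
Then eliminate the h^6 term (factor 2^6 = 64):
  (64·(-1.5890961) − (-1.5888400))/63 = -1.5891002

-1.58910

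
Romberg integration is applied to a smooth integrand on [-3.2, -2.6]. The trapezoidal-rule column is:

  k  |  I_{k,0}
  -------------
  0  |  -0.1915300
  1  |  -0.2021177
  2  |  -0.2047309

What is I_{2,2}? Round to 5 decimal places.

I_{1,1} = -0.2021177 + (-0.2021177 − (-0.1915300))/3 = -0.2056469
I_{2,1} = -0.2047309 + (-0.2047309 − (-0.2021177))/3 = -0.2056020
I_{2,2} = (16·(-0.2056020) − (-0.2056469)) / 15 = -0.2055990

-0.20560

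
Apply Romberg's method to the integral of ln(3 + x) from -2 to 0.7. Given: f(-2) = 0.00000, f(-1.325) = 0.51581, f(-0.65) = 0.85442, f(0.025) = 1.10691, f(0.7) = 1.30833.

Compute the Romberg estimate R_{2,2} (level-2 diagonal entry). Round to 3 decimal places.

2.140

R_{0,0} (trapezoid, 1 panel, h=2.7000): 1.76625
R_{1,0} (trapezoid, 2 panels, h=1.3500): 2.03659
R_{2,0} (trapezoid, 4 panels, h=0.6750): 2.11363
R_{1,1} = 2.03659 + (2.03659 − 1.76625)/3 = 2.12670
R_{2,1} = 2.11363 + (2.11363 − 2.03659)/3 = 2.13931
R_{2,2} = 2.13931 + (2.13931 − 2.12670)/15 = 2.14015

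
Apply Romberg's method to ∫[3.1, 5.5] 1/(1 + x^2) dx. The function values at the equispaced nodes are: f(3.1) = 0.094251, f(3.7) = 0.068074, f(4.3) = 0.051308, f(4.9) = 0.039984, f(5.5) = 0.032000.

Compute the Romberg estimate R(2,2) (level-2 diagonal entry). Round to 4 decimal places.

R(0,0) (trapezoid, 1 panel, h=2.4000): 0.151501
R(1,0) (trapezoid, 2 panels, h=1.2000): 0.137320
R(2,0) (trapezoid, 4 panels, h=0.6000): 0.133495
R(1,1) = 0.137320 + (0.137320 − 0.151501)/3 = 0.132593
R(2,1) = 0.133495 + (0.133495 − 0.137320)/3 = 0.132220
R(2,2) = 0.132220 + (0.132220 − 0.132593)/15 = 0.132195

0.1322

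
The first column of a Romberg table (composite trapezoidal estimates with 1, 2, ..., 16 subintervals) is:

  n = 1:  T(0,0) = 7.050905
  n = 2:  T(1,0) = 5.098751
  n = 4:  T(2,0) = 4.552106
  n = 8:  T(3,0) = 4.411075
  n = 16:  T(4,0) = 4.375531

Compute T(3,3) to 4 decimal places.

4.3637

T(1,1) = (4·5.098751 − 7.050905) / 3 = 4.448033
T(2,1) = 4.552106 + (4.552106 − 5.098751)/3 = 4.369891
T(3,1) = 4.411075 + (4.411075 − 4.552106)/3 = 4.364065
T(2,2) = 4.369891 + (4.369891 − 4.448033)/15 = 4.364682
T(3,2) = 4.364065 + (4.364065 − 4.369891)/15 = 4.363677
T(3,3) = 4.363677 + (4.363677 − 4.364682)/63 = 4.363661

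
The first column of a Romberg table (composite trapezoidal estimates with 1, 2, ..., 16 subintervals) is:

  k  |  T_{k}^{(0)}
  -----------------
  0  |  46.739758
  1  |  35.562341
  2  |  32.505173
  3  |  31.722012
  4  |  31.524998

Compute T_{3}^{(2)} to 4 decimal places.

T_{2}^{(1)} = 32.505173 + (32.505173 − 35.562341)/3 = 31.486117
T_{3}^{(1)} = (4·31.722012 − 32.505173) / 3 = 31.460958
T_{3}^{(2)} = 31.460958 + (31.460958 − 31.486117)/15 = 31.459281

31.4593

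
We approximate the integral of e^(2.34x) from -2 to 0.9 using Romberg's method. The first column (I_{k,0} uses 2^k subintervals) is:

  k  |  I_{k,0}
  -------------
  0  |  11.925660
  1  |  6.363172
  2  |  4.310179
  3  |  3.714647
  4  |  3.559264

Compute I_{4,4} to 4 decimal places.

Richardson extrapolation on the trapezoidal column (denominator 4−1=3):
I_{1,1} = (4·6.363172 − 11.925660) / 3 = 4.509009
I_{2,1} = (4·4.310179 − 6.363172) / 3 = 3.625848
I_{3,1} = (4·3.714647 − 4.310179) / 3 = 3.516136
I_{4,1} = (4·3.559264 − 3.714647) / 3 = 3.507470
I_{2,2} = (16·3.625848 − 4.509009) / 15 = 3.566971
I_{3,2} = (16·3.516136 − 3.625848) / 15 = 3.508822
I_{4,2} = 3.507470 + (3.507470 − 3.516136)/15 = 3.506892
I_{3,3} = 3.508822 + (3.508822 − 3.566971)/63 = 3.507899
I_{4,3} = (64·3.506892 − 3.508822) / 63 = 3.506861
I_{4,4} = 3.506861 + (3.506861 − 3.507899)/255 = 3.506857

3.5069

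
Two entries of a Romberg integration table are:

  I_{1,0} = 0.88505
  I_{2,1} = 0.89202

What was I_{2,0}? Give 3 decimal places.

From I_{2,1} = (4·I_{2,0} − I_{1,0})/3, solve for I_{2,0}:
4·I_{2,0} = 3·0.89202 + 0.88505 = 3.56111
I_{2,0} = 0.89028

0.890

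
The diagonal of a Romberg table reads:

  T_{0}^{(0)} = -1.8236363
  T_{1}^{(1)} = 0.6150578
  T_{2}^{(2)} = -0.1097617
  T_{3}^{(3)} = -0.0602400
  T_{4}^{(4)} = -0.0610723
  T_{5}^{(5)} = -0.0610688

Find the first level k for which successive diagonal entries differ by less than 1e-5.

k = 5

|T_{1}^{(1)} − T_{0}^{(0)}| = 2.4386941 ≥ 1e-5
|T_{2}^{(2)} − T_{1}^{(1)}| = 0.7248195 ≥ 1e-5
|T_{3}^{(3)} − T_{2}^{(2)}| = 0.0495217 ≥ 1e-5
|T_{4}^{(4)} − T_{3}^{(3)}| = 0.0008323 ≥ 1e-5
|T_{5}^{(5)} − T_{4}^{(4)}| = 0.0000035 < 1e-5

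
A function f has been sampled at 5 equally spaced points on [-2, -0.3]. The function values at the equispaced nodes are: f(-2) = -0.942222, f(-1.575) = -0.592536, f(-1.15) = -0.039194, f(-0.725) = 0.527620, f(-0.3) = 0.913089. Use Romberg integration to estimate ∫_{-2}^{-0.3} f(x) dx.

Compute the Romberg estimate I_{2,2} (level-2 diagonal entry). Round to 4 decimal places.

I_{0,0} (trapezoid, 1 panel, h=1.7000): -0.024763
I_{1,0} (trapezoid, 2 panels, h=0.8500): -0.045696
I_{2,0} (trapezoid, 4 panels, h=0.4250): -0.050438
I_{1,1} = -0.045696 + (-0.045696 − (-0.024763))/3 = -0.052674
I_{2,1} = -0.050438 + (-0.050438 − (-0.045696))/3 = -0.052019
I_{2,2} = -0.052019 + (-0.052019 − (-0.052674))/15 = -0.051975

-0.0520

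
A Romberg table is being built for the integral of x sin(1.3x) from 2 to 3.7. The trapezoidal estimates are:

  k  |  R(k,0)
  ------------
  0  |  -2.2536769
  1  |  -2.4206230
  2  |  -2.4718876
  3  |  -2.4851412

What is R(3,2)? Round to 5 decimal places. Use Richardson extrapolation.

R(2,1) = (4·(-2.4718876) − (-2.4206230)) / 3 = -2.4889758
R(3,1) = (4·(-2.4851412) − (-2.4718876)) / 3 = -2.4895591
R(3,2) = -2.4895591 + (-2.4895591 − (-2.4889758))/15 = -2.4895980

-2.48960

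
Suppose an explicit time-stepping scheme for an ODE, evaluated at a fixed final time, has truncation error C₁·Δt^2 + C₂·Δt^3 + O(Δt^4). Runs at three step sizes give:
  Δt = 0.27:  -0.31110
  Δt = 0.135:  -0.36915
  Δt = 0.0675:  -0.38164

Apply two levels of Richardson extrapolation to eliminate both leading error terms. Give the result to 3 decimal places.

First eliminate the Δt^2 term (factor 2^2 = 4):
  B₁ = (4·(-0.36915) − (-0.31110))/3 = -0.38850
  B₂ = (4·(-0.38164) − (-0.36915))/3 = -0.38580
Then eliminate the Δt^3 term (factor 2^3 = 8):
  (8·(-0.38580) − (-0.38850))/7 = -0.38541

-0.385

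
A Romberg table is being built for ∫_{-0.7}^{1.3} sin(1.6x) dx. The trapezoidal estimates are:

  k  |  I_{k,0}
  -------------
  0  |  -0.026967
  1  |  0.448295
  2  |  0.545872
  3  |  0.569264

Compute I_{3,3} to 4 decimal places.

Richardson extrapolation on the trapezoidal column (denominator 4−1=3):
I_{1,1} = 0.448295 + (0.448295 − (-0.026967))/3 = 0.606716
I_{2,1} = 0.545872 + (0.545872 − 0.448295)/3 = 0.578398
I_{3,1} = (4·0.569264 − 0.545872) / 3 = 0.577061
I_{2,2} = 0.578398 + (0.578398 − 0.606716)/15 = 0.576510
I_{3,2} = 0.577061 + (0.577061 − 0.578398)/15 = 0.576972
I_{3,3} = 0.576972 + (0.576972 − 0.576510)/63 = 0.576979

0.5770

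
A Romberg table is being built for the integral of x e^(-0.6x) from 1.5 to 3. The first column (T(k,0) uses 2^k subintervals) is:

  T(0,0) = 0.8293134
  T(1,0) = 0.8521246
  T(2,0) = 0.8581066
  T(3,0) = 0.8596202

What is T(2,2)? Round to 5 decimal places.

T(1,1) = (4·0.8521246 − 0.8293134) / 3 = 0.8597283
T(2,1) = (4·0.8581066 − 0.8521246) / 3 = 0.8601006
T(2,2) = (16·0.8601006 − 0.8597283) / 15 = 0.8601254

0.86013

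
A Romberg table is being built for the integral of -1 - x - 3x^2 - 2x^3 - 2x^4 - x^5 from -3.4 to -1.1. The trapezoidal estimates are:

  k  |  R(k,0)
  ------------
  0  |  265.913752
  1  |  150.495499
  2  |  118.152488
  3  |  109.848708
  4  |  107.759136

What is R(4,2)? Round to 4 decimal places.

107.0614

R(3,1) = 109.848708 + (109.848708 − 118.152488)/3 = 107.080781
R(4,1) = (4·107.759136 − 109.848708) / 3 = 107.062612
R(4,2) = 107.062612 + (107.062612 − 107.080781)/15 = 107.061401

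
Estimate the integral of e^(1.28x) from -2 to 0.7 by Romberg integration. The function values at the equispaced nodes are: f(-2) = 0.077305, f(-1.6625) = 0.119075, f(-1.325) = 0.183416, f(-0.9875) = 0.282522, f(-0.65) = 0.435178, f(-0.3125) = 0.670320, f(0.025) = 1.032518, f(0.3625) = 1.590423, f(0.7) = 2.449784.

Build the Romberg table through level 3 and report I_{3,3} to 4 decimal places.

1.8535

I_{0,0} (trapezoid, 1 panel, h=2.7000): 3.411570
I_{1,0} (trapezoid, 2 panels, h=1.3500): 2.293275
I_{2,0} (trapezoid, 4 panels, h=0.6750): 1.967393
I_{3,0} (trapezoid, 8 panels, h=0.3375): 1.882236
I_{1,1} = 2.293275 + (2.293275 − 3.411570)/3 = 1.920510
I_{2,1} = 1.967393 + (1.967393 − 2.293275)/3 = 1.858766
I_{3,1} = 1.882236 + (1.882236 − 1.967393)/3 = 1.853850
I_{2,2} = 1.858766 + (1.858766 − 1.920510)/15 = 1.854650
I_{3,2} = 1.853850 + (1.853850 − 1.858766)/15 = 1.853522
I_{3,3} = 1.853522 + (1.853522 − 1.854650)/63 = 1.853504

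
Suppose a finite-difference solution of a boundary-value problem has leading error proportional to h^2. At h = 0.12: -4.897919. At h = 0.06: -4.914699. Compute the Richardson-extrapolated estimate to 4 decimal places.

The leading error scales as h^2; refining by a factor of 2 reduces it by 2^2 = 4.
Extrapolated value = (4·A(h/2) − A(h)) / (4 − 1)
= (4·(-4.914699) − (-4.897919)) / 3
= -14.760877 / 3 = -4.920292

-4.9203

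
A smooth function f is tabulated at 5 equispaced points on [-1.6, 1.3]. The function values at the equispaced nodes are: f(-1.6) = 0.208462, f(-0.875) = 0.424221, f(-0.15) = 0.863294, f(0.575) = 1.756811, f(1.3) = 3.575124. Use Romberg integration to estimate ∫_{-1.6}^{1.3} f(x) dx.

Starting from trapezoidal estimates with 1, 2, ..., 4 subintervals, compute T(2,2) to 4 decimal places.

T(0,0) (trapezoid, 1 panel, h=2.9000): 5.486200
T(1,0) (trapezoid, 2 panels, h=1.4500): 3.994876
T(2,0) (trapezoid, 4 panels, h=0.7250): 3.578686
T(1,1) = 3.994876 + (3.994876 − 5.486200)/3 = 3.497768
T(2,1) = 3.578686 + (3.578686 − 3.994876)/3 = 3.439956
T(2,2) = 3.439956 + (3.439956 − 3.497768)/15 = 3.436102

3.4361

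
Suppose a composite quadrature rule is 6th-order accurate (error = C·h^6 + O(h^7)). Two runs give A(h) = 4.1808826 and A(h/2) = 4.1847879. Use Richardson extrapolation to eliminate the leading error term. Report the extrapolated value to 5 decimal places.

The leading error scales as h^6; refining by a factor of 2 reduces it by 2^6 = 64.
Extrapolated value = (64·A(h/2) − A(h)) / (64 − 1)
= (64·4.1847879 − 4.1808826) / 63
= 263.6455430 / 63 = 4.1848499

4.18485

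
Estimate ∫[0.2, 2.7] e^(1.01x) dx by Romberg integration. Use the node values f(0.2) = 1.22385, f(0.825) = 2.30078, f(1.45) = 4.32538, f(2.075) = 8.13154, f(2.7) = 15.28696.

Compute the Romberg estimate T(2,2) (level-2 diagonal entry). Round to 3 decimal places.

13.925

T(0,0) (trapezoid, 1 panel, h=2.5000): 20.63851
T(1,0) (trapezoid, 2 panels, h=1.2500): 15.72598
T(2,0) (trapezoid, 4 panels, h=0.6250): 14.38319
T(1,1) = 15.72598 + (15.72598 − 20.63851)/3 = 14.08847
T(2,1) = 14.38319 + (14.38319 − 15.72598)/3 = 13.93559
T(2,2) = 13.93559 + (13.93559 − 14.08847)/15 = 13.92540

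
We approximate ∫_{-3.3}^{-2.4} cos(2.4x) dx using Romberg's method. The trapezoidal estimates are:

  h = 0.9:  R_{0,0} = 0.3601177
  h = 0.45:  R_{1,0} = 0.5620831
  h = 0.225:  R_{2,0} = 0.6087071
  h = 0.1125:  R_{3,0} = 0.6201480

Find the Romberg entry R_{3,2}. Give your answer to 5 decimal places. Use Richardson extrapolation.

R_{2,1} = 0.6087071 + (0.6087071 − 0.5620831)/3 = 0.6242484
R_{3,1} = (4·0.6201480 − 0.6087071) / 3 = 0.6239616
R_{3,2} = (16·0.6239616 − 0.6242484) / 15 = 0.6239425

0.62394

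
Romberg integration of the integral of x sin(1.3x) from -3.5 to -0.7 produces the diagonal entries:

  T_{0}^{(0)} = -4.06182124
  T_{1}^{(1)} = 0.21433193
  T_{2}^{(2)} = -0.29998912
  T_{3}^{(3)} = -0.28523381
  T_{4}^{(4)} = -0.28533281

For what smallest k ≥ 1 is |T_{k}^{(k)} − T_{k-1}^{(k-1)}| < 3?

|T_{1}^{(1)} − T_{0}^{(0)}| = 4.27615317 ≥ 3
|T_{2}^{(2)} − T_{1}^{(1)}| = 0.51432105 < 3

k = 2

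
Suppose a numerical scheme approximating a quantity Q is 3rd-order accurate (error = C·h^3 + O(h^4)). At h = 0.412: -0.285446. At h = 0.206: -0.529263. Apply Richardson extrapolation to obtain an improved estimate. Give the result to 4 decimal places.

Extrapolated value = (8·A(h/2) − A(h)) / (8 − 1)
= (8·(-0.529263) − (-0.285446)) / 7
= -3.948658 / 7 = -0.564094

-0.5641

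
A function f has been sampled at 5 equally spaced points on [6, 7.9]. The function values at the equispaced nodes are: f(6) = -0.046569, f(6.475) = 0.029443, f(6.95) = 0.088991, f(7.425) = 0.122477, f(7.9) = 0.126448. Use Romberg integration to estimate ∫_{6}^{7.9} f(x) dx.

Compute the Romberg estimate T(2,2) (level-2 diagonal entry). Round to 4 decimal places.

0.1370

T(0,0) (trapezoid, 1 panel, h=1.9000): 0.075885
T(1,0) (trapezoid, 2 panels, h=0.9500): 0.122484
T(2,0) (trapezoid, 4 panels, h=0.4750): 0.133404
T(1,1) = 0.122484 + (0.122484 − 0.075885)/3 = 0.138017
T(2,1) = 0.133404 + (0.133404 − 0.122484)/3 = 0.137044
T(2,2) = 0.137044 + (0.137044 − 0.138017)/15 = 0.136979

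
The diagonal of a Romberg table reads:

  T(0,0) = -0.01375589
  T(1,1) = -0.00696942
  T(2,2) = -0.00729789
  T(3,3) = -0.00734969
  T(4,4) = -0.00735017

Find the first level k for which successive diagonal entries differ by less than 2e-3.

|T(1,1) − T(0,0)| = 0.00678647 ≥ 2e-3
|T(2,2) − T(1,1)| = 0.00032847 < 2e-3

k = 2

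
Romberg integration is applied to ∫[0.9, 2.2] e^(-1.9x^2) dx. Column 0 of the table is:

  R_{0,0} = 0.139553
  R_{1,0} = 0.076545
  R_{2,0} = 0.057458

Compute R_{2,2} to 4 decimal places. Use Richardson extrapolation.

Richardson extrapolation on the trapezoidal column (denominator 4−1=3):
R_{1,1} = 0.076545 + (0.076545 − 0.139553)/3 = 0.055542
R_{2,1} = (4·0.057458 − 0.076545) / 3 = 0.051096
R_{2,2} = 0.051096 + (0.051096 − 0.055542)/15 = 0.050800
(Column j=1 coincides with Simpson's rule on the same nodes.)

0.0508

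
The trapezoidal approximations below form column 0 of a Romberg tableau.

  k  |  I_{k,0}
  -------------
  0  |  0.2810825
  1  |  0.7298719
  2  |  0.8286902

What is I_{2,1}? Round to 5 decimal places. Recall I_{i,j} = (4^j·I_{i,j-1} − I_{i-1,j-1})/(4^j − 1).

0.86163

Richardson extrapolation on the trapezoidal column (denominator 4−1=3):
I_{2,1} = 0.8286902 + (0.8286902 − 0.7298719)/3 = 0.8616296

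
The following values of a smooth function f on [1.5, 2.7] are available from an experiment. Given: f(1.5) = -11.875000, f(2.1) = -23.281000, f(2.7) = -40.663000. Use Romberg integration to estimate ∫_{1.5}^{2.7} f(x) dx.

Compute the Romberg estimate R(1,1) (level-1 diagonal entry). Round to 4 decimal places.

R(0,0) (trapezoid, 1 panel, h=1.2000): -31.522800
R(1,0) (trapezoid, 2 panels, h=0.6000): -29.730000
R(1,1) = -29.730000 + (-29.730000 − (-31.522800))/3 = -29.132400

-29.1324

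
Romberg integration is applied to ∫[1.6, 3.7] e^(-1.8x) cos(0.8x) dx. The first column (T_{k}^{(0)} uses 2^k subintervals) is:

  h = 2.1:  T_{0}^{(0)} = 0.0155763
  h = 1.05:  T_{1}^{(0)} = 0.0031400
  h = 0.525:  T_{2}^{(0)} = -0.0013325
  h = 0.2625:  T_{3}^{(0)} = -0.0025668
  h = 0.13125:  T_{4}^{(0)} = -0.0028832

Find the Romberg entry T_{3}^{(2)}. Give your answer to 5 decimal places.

Richardson extrapolation on the trapezoidal column (denominator 4−1=3):
T_{2}^{(1)} = (4·(-0.0013325) − 0.0031400) / 3 = -0.0028233
T_{3}^{(1)} = (4·(-0.0025668) − (-0.0013325)) / 3 = -0.0029782
T_{3}^{(2)} = -0.0029782 + (-0.0029782 − (-0.0028233))/15 = -0.0029885

-0.00299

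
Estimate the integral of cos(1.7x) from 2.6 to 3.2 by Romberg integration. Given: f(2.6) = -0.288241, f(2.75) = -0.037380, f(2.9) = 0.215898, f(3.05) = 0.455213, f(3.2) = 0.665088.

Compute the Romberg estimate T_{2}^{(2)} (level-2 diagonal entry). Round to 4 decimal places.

T_{0}^{(0)} (trapezoid, 1 panel, h=0.6000): 0.113054
T_{1}^{(0)} (trapezoid, 2 panels, h=0.3000): 0.121296
T_{2}^{(0)} (trapezoid, 4 panels, h=0.1500): 0.123323
T_{1}^{(1)} = 0.121296 + (0.121296 − 0.113054)/3 = 0.124043
T_{2}^{(1)} = 0.123323 + (0.123323 − 0.121296)/3 = 0.123999
T_{2}^{(2)} = 0.123999 + (0.123999 − 0.124043)/15 = 0.123996

0.1240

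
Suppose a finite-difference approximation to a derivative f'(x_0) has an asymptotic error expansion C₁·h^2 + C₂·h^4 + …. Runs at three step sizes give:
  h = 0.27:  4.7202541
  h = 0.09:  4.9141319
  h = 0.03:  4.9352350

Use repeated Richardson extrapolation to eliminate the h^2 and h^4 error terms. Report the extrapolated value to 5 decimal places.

First eliminate the h^2 term (factor 3^2 = 9):
  B₁ = (9·4.9141319 − 4.7202541)/8 = 4.9383666
  B₂ = (9·4.9352350 − 4.9141319)/8 = 4.9378729
Then eliminate the h^4 term (factor 3^4 = 81):
  (81·4.9378729 − 4.9383666)/80 = 4.9378667

4.93787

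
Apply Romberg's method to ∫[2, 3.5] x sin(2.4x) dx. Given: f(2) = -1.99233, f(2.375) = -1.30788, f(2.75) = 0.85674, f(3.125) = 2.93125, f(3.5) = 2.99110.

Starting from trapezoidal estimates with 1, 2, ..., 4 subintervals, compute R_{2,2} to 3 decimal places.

1.154

R_{0,0} (trapezoid, 1 panel, h=1.5000): 0.74908
R_{1,0} (trapezoid, 2 panels, h=0.7500): 1.01709
R_{2,0} (trapezoid, 4 panels, h=0.3750): 1.11731
R_{1,1} = 1.01709 + (1.01709 − 0.74908)/3 = 1.10643
R_{2,1} = 1.11731 + (1.11731 − 1.01709)/3 = 1.15072
R_{2,2} = 1.15072 + (1.15072 − 1.10643)/15 = 1.15367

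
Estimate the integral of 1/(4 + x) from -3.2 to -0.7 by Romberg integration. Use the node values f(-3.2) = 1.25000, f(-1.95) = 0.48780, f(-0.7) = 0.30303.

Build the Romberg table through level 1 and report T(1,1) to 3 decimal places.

T(0,0) (trapezoid, 1 panel, h=2.5000): 1.94129
T(1,0) (trapezoid, 2 panels, h=1.2500): 1.58039
T(1,1) = 1.58039 + (1.58039 − 1.94129)/3 = 1.46009

1.460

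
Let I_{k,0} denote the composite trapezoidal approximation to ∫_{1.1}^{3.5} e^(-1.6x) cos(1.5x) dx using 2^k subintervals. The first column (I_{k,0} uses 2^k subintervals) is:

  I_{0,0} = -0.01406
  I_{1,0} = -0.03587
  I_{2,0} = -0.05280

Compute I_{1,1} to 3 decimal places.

-0.043

Richardson extrapolation on the trapezoidal column (denominator 4−1=3):
I_{1,1} = -0.03587 + (-0.03587 − (-0.01406))/3 = -0.04314
(Column j=1 coincides with Simpson's rule on the same nodes.)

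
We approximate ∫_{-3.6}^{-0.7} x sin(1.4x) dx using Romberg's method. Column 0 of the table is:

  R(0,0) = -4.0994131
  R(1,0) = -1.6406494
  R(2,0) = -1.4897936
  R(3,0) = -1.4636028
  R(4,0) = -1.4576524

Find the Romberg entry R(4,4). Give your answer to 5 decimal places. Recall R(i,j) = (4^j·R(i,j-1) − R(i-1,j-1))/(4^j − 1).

-1.45572

Richardson extrapolation on the trapezoidal column (denominator 4−1=3):
R(1,1) = -1.6406494 + (-1.6406494 − (-4.0994131))/3 = -0.8210615
R(2,1) = -1.4897936 + (-1.4897936 − (-1.6406494))/3 = -1.4395083
R(3,1) = -1.4636028 + (-1.4636028 − (-1.4897936))/3 = -1.4548725
R(4,1) = -1.4576524 + (-1.4576524 − (-1.4636028))/3 = -1.4556689
R(2,2) = -1.4395083 + (-1.4395083 − (-0.8210615))/15 = -1.4807381
R(3,2) = (16·(-1.4548725) − (-1.4395083)) / 15 = -1.4558968
R(4,2) = -1.4556689 + (-1.4556689 − (-1.4548725))/15 = -1.4557220
R(3,3) = -1.4558968 + (-1.4558968 − (-1.4807381))/63 = -1.4555025
R(4,3) = -1.4557220 + (-1.4557220 − (-1.4558968))/63 = -1.4557192
R(4,4) = (256·(-1.4557192) − (-1.4555025)) / 255 = -1.4557200
(Column j=1 coincides with Simpson's rule on the same nodes.)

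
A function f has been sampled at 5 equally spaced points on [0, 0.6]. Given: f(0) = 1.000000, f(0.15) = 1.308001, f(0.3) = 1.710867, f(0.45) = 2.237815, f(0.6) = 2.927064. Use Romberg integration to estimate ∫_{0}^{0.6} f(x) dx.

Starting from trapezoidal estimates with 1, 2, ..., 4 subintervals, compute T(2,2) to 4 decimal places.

1.0766

T(0,0) (trapezoid, 1 panel, h=0.6000): 1.178119
T(1,0) (trapezoid, 2 panels, h=0.3000): 1.102320
T(2,0) (trapezoid, 4 panels, h=0.1500): 1.083032
T(1,1) = 1.102320 + (1.102320 − 1.178119)/3 = 1.077054
T(2,1) = 1.083032 + (1.083032 − 1.102320)/3 = 1.076603
T(2,2) = 1.076603 + (1.076603 − 1.077054)/15 = 1.076573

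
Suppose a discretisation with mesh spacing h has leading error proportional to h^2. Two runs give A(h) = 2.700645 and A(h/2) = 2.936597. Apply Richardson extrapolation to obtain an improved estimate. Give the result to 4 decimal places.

3.0152

The leading error scales as h^2; refining by a factor of 2 reduces it by 2^2 = 4.
Extrapolated value = (4·A(h/2) − A(h)) / (4 − 1)
= (4·2.936597 − 2.700645) / 3
= 9.045743 / 3 = 3.015248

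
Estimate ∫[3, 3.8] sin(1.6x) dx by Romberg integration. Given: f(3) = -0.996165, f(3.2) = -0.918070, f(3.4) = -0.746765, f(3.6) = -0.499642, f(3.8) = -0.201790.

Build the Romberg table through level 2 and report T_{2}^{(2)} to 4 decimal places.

T_{0}^{(0)} (trapezoid, 1 panel, h=0.8000): -0.479182
T_{1}^{(0)} (trapezoid, 2 panels, h=0.4000): -0.538297
T_{2}^{(0)} (trapezoid, 4 panels, h=0.2000): -0.552691
T_{1}^{(1)} = -0.538297 + (-0.538297 − (-0.479182))/3 = -0.558002
T_{2}^{(1)} = -0.552691 + (-0.552691 − (-0.538297))/3 = -0.557489
T_{2}^{(2)} = -0.557489 + (-0.557489 − (-0.558002))/15 = -0.557455

-0.5575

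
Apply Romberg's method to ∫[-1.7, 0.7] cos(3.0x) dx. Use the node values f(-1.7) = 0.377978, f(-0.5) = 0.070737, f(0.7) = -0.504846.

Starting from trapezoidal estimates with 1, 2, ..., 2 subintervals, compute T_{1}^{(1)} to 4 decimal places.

0.0624

T_{0}^{(0)} (trapezoid, 1 panel, h=2.4000): -0.152242
T_{1}^{(0)} (trapezoid, 2 panels, h=1.2000): 0.008764
T_{1}^{(1)} = 0.008764 + (0.008764 − (-0.152242))/3 = 0.062433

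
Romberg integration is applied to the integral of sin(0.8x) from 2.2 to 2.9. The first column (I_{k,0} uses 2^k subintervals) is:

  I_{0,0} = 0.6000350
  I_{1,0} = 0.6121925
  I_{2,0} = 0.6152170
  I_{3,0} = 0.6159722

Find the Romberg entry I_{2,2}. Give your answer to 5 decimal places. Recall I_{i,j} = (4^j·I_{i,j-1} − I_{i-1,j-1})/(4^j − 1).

0.61622

Richardson extrapolation on the trapezoidal column (denominator 4−1=3):
I_{1,1} = 0.6121925 + (0.6121925 − 0.6000350)/3 = 0.6162450
I_{2,1} = (4·0.6152170 − 0.6121925) / 3 = 0.6162252
I_{2,2} = (16·0.6162252 − 0.6162450) / 15 = 0.6162239
(Column j=1 coincides with Simpson's rule on the same nodes.)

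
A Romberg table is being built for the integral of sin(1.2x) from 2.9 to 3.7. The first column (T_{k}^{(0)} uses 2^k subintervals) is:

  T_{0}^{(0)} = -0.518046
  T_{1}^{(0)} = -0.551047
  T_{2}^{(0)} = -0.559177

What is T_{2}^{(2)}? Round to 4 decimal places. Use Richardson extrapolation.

-0.5619

Richardson extrapolation on the trapezoidal column (denominator 4−1=3):
T_{1}^{(1)} = -0.551047 + (-0.551047 − (-0.518046))/3 = -0.562047
T_{2}^{(1)} = (4·(-0.559177) − (-0.551047)) / 3 = -0.561887
T_{2}^{(2)} = (16·(-0.561887) − (-0.562047)) / 15 = -0.561876
(Column j=1 coincides with Simpson's rule on the same nodes.)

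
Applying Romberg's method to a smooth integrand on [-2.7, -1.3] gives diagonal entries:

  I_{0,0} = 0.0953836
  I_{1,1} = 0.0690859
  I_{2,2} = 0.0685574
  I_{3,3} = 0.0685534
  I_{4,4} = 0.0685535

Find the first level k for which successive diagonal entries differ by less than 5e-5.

k = 3

|I_{1,1} − I_{0,0}| = 0.0262977 ≥ 5e-5
|I_{2,2} − I_{1,1}| = 0.0005285 ≥ 5e-5
|I_{3,3} − I_{2,2}| = 0.0000040 < 5e-5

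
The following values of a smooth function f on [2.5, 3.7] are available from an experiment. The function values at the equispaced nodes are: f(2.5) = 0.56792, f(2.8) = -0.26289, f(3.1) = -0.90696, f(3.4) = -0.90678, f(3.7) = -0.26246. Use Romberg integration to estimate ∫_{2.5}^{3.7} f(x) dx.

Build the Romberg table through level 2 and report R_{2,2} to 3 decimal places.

R_{0,0} (trapezoid, 1 panel, h=1.2000): 0.18328
R_{1,0} (trapezoid, 2 panels, h=0.6000): -0.45254
R_{2,0} (trapezoid, 4 panels, h=0.3000): -0.57717
R_{1,1} = -0.45254 + (-0.45254 − 0.18328)/3 = -0.66448
R_{2,1} = -0.57717 + (-0.57717 − (-0.45254))/3 = -0.61871
R_{2,2} = -0.61871 + (-0.61871 − (-0.66448))/15 = -0.61566

-0.616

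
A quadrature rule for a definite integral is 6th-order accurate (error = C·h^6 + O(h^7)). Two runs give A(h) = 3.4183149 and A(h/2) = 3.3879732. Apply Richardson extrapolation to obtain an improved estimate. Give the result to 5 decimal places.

The leading error scales as h^6; refining by a factor of 2 reduces it by 2^6 = 64.
Extrapolated value = (64·A(h/2) − A(h)) / (64 − 1)
= (64·3.3879732 − 3.4183149) / 63
= 213.4119699 / 63 = 3.3874916

3.38749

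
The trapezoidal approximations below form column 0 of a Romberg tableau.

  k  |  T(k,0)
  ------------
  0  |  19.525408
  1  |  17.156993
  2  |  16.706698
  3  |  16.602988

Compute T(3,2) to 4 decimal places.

T(2,1) = 16.706698 + (16.706698 − 17.156993)/3 = 16.556600
T(3,1) = (4·16.602988 − 16.706698) / 3 = 16.568418
T(3,2) = 16.568418 + (16.568418 − 16.556600)/15 = 16.569206

16.5692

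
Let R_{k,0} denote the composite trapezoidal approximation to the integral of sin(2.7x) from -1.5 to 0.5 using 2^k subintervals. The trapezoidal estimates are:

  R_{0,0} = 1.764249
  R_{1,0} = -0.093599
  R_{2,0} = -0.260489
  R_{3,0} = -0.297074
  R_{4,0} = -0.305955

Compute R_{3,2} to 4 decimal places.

-0.3088

Richardson extrapolation on the trapezoidal column (denominator 4−1=3):
R_{2,1} = (4·(-0.260489) − (-0.093599)) / 3 = -0.316119
R_{3,1} = -0.297074 + (-0.297074 − (-0.260489))/3 = -0.309269
R_{3,2} = (16·(-0.309269) − (-0.316119)) / 15 = -0.308812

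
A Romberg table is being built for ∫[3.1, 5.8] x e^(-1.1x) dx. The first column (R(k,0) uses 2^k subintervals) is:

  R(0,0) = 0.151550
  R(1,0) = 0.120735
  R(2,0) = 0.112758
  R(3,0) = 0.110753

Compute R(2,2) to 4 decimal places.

0.1101

R(1,1) = 0.120735 + (0.120735 − 0.151550)/3 = 0.110463
R(2,1) = (4·0.112758 − 0.120735) / 3 = 0.110099
R(2,2) = 0.110099 + (0.110099 − 0.110463)/15 = 0.110075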